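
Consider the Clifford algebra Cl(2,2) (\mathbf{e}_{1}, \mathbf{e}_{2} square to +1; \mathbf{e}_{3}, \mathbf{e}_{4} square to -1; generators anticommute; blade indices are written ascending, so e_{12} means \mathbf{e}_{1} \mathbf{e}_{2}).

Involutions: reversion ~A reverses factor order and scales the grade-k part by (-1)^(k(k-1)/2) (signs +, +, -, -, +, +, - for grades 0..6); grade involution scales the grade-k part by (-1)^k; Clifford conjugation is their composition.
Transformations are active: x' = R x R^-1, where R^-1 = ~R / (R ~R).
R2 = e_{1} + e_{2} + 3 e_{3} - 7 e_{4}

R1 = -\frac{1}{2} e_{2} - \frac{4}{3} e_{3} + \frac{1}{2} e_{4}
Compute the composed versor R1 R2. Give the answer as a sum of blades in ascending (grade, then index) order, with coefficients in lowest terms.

Distribute over the terms of R1 (each basis-blade product reordered to ascending indices, repeated generators contracted through their squares):
(-\frac{1}{2} e_{2}) R2 = -\frac{1}{2} + \frac{1}{2} e_{12} - \frac{3}{2} e_{23} + \frac{7}{2} e_{24}
(-\frac{4}{3} e_{3}) R2 = 4 + \frac{4}{3} e_{13} + \frac{4}{3} e_{23} + \frac{28}{3} e_{34}
(\frac{1}{2} e_{4}) R2 = \frac{7}{2} - \frac{1}{2} e_{14} - \frac{1}{2} e_{24} - \frac{3}{2} e_{34}
Summing the partial products and collecting blades:
Answer: 7 + \frac{1}{2} e_{12} + \frac{4}{3} e_{13} - \frac{1}{2} e_{14} - \frac{1}{6} e_{23} + 3 e_{24} + \frac{47}{6} e_{34}


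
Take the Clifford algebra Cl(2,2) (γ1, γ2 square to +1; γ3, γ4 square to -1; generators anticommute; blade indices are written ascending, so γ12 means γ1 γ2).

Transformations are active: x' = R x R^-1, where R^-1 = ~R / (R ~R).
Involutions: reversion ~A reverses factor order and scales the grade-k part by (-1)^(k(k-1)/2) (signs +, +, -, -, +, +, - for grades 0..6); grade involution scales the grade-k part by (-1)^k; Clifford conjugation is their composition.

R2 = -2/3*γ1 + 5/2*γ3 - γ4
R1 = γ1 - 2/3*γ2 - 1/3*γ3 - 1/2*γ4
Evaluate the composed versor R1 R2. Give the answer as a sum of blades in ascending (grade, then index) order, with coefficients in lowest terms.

Distribute over the terms of R2 (each basis-blade product reordered to ascending indices, repeated generators contracted through their squares):
R1 (-2/3*γ1) = -2/3 - 4/9*γ12 - 2/9*γ13 - 1/3*γ14
R1 (5/2*γ3) = 5/6 + 5/2*γ13 - 5/3*γ23 + 5/4*γ34
R1 (-γ4) = -1/2 - γ14 + 2/3*γ24 + 1/3*γ34
Summing the partial products and collecting blades:
Answer: -1/3 - 4/9*γ12 + 41/18*γ13 - 4/3*γ14 - 5/3*γ23 + 2/3*γ24 + 19/12*γ34


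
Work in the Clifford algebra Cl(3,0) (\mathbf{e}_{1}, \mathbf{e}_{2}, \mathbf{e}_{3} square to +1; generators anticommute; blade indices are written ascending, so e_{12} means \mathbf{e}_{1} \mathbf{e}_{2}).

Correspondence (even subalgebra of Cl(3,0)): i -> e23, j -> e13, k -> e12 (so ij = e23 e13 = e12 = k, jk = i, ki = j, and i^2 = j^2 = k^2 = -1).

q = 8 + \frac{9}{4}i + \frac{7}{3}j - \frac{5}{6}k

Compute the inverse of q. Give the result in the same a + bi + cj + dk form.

In blades: q = 8 - \frac{5}{6} e_{12} + \frac{7}{3} e_{13} + \frac{9}{4} e_{23}.
With qbar = 8 + \frac{5}{6} e_{12} - \frac{7}{3} e_{13} - \frac{9}{4} e_{23} (scalar fixed, mapped units negated), q qbar = \frac{10829}{144} (the sum of squared coefficients), so q^-1 = qbar / (\frac{10829}{144}) = \frac{1152}{10829} + \frac{120}{10829} e_{12} - \frac{48}{1547} e_{13} - \frac{324}{10829} e_{23}; translating back:
Answer: \frac{1152}{10829} - \frac{324}{10829}i - \frac{48}{1547}j + \frac{120}{10829}k


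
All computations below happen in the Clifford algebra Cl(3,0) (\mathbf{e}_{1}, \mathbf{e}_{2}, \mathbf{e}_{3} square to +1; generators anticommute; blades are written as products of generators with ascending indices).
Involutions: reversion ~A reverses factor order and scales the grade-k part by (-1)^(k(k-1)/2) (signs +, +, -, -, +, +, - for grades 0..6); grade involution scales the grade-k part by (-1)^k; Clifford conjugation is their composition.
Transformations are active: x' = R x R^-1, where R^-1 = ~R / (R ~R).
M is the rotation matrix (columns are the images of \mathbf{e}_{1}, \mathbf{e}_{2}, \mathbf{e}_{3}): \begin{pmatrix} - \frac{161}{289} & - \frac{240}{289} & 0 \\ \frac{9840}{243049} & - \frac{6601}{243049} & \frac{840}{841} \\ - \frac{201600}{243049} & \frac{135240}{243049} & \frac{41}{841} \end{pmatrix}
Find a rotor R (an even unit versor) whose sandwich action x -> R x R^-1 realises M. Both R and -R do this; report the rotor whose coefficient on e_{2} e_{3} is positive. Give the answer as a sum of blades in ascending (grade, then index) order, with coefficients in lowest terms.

Method: write R = a + b12*e_{1} e_{2} + b13*e_{1} e_{3} + b23*e_{2} e_{3} with a^2 + b12^2 + b13^2 + b23^2 = 1 (so R^-1 = ~R). Expanding the columns R e_j ~R gives tr M = 4a^2 - 1 and, from the antisymmetric part, M21 - M12 = -4a*b12, M13 - M31 = 4a*b13, M32 - M23 = -4a*b23.
Here tr M = -\frac{130153}{243049}, so a^2 = (1 + tr M)/4 = \frac{28224}{243049} and a = ±\frac{168}{493}. Taking a = \frac{168}{493}: M21 - M12 = \frac{211680}{243049}, M13 - M31 = \frac{201600}{243049}, M32 - M23 = -\frac{107520}{243049}, giving b12 = -\frac{315}{493}, b13 = \frac{300}{493}, b23 = \frac{160}{493}, i.e. R = \frac{168}{493} - \frac{315}{493} e_{1} e_{2} + \frac{300}{493} e_{1} e_{3} + \frac{160}{493} e_{2} e_{3}.
Its e_{2} e_{3} coefficient is already positive.
Answer: \frac{168}{493} - \frac{315}{493} e_{1} e_{2} + \frac{300}{493} e_{1} e_{3} + \frac{160}{493} e_{2} e_{3}. Recall the cover is two-to-one: with M of trace -\frac{130153}{243049}, both preimages act alike, and the stated e_{2} e_{3} sign chooses the sheet.


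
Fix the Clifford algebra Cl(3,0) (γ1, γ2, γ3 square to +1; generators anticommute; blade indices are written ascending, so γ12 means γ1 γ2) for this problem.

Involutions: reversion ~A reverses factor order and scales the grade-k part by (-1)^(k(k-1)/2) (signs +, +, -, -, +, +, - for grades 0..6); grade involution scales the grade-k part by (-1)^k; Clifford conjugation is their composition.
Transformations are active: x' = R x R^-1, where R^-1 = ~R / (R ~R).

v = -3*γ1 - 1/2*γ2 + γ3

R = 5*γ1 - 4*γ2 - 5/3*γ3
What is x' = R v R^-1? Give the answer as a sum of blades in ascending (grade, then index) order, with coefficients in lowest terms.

~R = 5*γ1 - 4*γ2 - 5/3*γ3, and R ~R = 394/9, so R^-1 = ~R / (394/9).
R v = -44/3 - 29/2*γ12 - 29/6*γ23
Answer: -69/197*γ1 + 1253/394*γ2 + 23/197*γ3


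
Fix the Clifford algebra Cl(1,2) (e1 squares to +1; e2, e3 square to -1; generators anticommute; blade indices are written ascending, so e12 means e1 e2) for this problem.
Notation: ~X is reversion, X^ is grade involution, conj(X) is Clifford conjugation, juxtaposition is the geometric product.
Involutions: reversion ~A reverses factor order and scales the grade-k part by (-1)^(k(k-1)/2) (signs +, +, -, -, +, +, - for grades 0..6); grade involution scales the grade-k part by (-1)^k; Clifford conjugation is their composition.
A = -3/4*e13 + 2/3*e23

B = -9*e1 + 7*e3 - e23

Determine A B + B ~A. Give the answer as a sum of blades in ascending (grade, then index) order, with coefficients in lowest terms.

first term: 2/3 + 21/4*e1 - 14/3*e2 - 27/4*e3 + 3/4*e12 - 6*e123
second term: -2/3 + 21/4*e1 - 14/3*e2 - 27/4*e3 + 3/4*e12 + 6*e123
Answer: 21/2*e1 - 28/3*e2 - 27/2*e3 + 3/2*e12


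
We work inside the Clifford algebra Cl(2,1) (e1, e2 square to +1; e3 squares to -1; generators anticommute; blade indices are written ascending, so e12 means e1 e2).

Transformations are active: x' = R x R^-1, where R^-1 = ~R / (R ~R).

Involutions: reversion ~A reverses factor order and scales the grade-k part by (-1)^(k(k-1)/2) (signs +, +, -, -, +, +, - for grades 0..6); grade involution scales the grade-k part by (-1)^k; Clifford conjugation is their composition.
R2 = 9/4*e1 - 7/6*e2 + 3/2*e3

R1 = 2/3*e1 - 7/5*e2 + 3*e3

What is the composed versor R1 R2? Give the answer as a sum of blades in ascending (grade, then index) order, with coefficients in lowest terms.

Distribute over the terms of R1 (each basis-blade product reordered to ascending indices, repeated generators contracted through their squares):
(2/3*e1) R2 = 3/2 - 7/9*e12 + e13
(-7/5*e2) R2 = 49/30 + 63/20*e12 - 21/10*e23
(3*e3) R2 = -9/2 - 27/4*e13 + 7/2*e23
Summing the partial products and collecting blades:
Answer: -41/30 + 427/180*e12 - 23/4*e13 + 7/5*e23


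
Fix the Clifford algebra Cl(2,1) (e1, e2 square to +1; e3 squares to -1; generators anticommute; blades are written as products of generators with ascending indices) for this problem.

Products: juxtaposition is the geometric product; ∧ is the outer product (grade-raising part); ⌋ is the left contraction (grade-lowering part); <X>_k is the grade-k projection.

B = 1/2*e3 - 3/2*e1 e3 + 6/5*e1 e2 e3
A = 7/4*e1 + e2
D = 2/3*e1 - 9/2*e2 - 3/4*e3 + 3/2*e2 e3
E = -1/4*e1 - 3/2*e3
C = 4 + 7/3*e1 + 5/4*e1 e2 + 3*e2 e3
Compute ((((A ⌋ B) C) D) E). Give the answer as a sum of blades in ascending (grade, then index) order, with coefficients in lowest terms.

step 1: -21/8*e3 - 6/5*e1 e3 + 21/10*e2 e3
step 2: 63/10 - 63/8*e2 - 77/10*e3 - 18/5*e1 e2 - 13/10*e1 e3 + 69/10*e2 e3 + 259/160*e1 e2 e3
step 3: 3201/80 + 6993/320*e1 - 1293/40*e2 + 3691/240*e3 + 2889/640*e1 e2 + 6737/960*e1 e3 - 8743/480*e2 e3 + 29/20*e1 e2 e3
step 4: 4507/256 + 67/128*e1 - 13411/512*e2 - 44747/768*e3 - 189/32*e1 e2 - 11111/384*e1 e3 + 385/8*e2 e3 - 1703/768*e1 e2 e3
Answer: 4507/256 + 67/128*e1 - 13411/512*e2 - 44747/768*e3 - 189/32*e1 e2 - 11111/384*e1 e3 + 385/8*e2 e3 - 1703/768*e1 e2 e3


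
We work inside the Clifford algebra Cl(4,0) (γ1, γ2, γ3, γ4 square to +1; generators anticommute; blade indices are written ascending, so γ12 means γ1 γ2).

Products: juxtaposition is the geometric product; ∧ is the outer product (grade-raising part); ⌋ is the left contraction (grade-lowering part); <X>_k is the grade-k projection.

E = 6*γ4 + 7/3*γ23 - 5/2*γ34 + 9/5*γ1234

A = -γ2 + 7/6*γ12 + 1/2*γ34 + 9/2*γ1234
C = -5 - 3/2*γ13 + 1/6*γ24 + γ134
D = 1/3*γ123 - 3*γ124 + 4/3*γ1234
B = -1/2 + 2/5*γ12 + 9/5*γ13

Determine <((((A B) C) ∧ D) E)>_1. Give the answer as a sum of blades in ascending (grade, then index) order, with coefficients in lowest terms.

step 1: -7/15 + 2/5*γ1 + 1/2*γ2 - 7/12*γ12 - 9/10*γ14 - 21/10*γ23 + 81/10*γ24 - 41/20*γ34 + 9/5*γ123 - 41/20*γ1234
step 2: 59/60 + 1/20*γ1 - 29/4*γ2 - 3/2*γ3 + 1/12*γ4 + 373/60*γ12 + 43/120*γ13 + 239/180*γ14 + 557/60*γ23 - 12853/360*γ24 + 247/20*γ34 - 327/20*γ123 - 61/30*γ124 - 23/30*γ134 + 7/12*γ234 + 219/10*γ1234
step 3: 59/180*γ123 - 59/20*γ124 + 347/60*γ1234
step 4: 1041/100 - 413/540*γ1 - 531/100*γ3 - 59/100*γ4 - 389/120*γ12 - 2429/180*γ14 + 1093/40*γ123 - 59/72*γ124 - 413/60*γ134 + 59/30*γ1234
step 5: -413/540*γ1 - 531/100*γ3 - 59/100*γ4
Answer: -413/540*γ1 - 531/100*γ3 - 59/100*γ4


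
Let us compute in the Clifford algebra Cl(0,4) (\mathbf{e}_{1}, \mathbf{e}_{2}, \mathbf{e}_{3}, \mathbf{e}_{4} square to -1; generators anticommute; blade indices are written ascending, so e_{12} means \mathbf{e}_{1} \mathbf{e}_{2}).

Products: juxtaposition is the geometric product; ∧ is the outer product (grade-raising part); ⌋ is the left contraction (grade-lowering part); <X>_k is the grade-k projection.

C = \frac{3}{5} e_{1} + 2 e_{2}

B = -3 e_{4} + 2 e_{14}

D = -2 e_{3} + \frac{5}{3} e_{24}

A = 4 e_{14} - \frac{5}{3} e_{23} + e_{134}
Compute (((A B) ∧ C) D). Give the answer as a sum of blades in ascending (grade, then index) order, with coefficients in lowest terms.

step 1: -8 + 12 e_{1} + 2 e_{3} + 3 e_{13} + 5 e_{234} - \frac{10}{3} e_{1234}
step 2: -\frac{24}{5} e_{1} - 16 e_{2} + 24 e_{12} - \frac{6}{5} e_{13} - 4 e_{23} - 6 e_{123} - 3 e_{1234}
step 3: -\frac{12}{5} e_{1} - 8 e_{2} + \frac{80}{3} e_{4} - 12 e_{12} + \frac{23}{5} e_{13} - 40 e_{14} + 32 e_{23} - \frac{20}{3} e_{34} - 48 e_{123} - 2 e_{124} - 10 e_{134} + 2 e_{1234}
Answer: -\frac{12}{5} e_{1} - 8 e_{2} + \frac{80}{3} e_{4} - 12 e_{12} + \frac{23}{5} e_{13} - 40 e_{14} + 32 e_{23} - \frac{20}{3} e_{34} - 48 e_{123} - 2 e_{124} - 10 e_{134} + 2 e_{1234}


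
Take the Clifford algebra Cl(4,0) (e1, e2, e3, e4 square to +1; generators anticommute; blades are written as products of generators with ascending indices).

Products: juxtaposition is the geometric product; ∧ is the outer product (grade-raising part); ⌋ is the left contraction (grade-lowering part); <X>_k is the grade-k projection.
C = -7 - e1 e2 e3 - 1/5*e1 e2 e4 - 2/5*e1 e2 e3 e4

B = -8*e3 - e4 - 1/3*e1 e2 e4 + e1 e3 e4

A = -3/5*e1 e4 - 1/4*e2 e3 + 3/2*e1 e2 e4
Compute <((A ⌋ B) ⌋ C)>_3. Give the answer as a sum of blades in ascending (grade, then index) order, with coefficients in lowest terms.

step 1: 1/2 + 1/5*e2 - 3/5*e3
step 2: -7/2 + 3/5*e1 e2 + 1/5*e1 e3 + 1/25*e1 e4 - 1/2*e1 e2 e3 + 7/50*e1 e2 e4 + 2/25*e1 e3 e4 - 1/5*e1 e2 e3 e4
step 3: -1/2*e1 e2 e3 + 7/50*e1 e2 e4 + 2/25*e1 e3 e4
Answer: -1/2*e1 e2 e3 + 7/50*e1 e2 e4 + 2/25*e1 e3 e4


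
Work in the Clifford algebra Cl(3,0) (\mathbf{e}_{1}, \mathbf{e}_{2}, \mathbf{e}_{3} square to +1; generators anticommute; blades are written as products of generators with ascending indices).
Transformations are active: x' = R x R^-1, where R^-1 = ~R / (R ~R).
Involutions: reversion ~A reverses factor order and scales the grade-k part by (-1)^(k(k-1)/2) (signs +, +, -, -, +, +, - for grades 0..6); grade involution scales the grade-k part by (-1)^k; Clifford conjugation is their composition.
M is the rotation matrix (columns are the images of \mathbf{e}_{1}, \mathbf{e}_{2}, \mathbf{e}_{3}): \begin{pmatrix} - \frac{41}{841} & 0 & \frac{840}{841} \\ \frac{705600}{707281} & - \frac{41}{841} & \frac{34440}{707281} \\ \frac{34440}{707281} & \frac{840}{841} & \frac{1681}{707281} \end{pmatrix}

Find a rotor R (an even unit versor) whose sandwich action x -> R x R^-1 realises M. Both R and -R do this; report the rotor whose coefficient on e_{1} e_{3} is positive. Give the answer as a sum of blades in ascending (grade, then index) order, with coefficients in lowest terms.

Method: write R = a + b12*e_{1} e_{2} + b13*e_{1} e_{3} + b23*e_{2} e_{3} with a^2 + b12^2 + b13^2 + b23^2 = 1 (so R^-1 = ~R). Expanding the columns R e_j ~R gives tr M = 4a^2 - 1 and, from the antisymmetric part, M21 - M12 = -4a*b12, M13 - M31 = 4a*b13, M32 - M23 = -4a*b23.
Here tr M = -\frac{67281}{707281}, so a^2 = (1 + tr M)/4 = \frac{160000}{707281} and a = ±\frac{400}{841}. Taking a = \frac{400}{841}: M21 - M12 = \frac{705600}{707281}, M13 - M31 = \frac{672000}{707281}, M32 - M23 = \frac{672000}{707281}, giving b12 = -\frac{441}{841}, b13 = \frac{420}{841}, b23 = -\frac{420}{841}, i.e. R = \frac{400}{841} - \frac{441}{841} e_{1} e_{2} + \frac{420}{841} e_{1} e_{3} - \frac{420}{841} e_{2} e_{3}.
Its e_{1} e_{3} coefficient is already positive.
Answer: \frac{400}{841} - \frac{441}{841} e_{1} e_{2} + \frac{420}{841} e_{1} e_{3} - \frac{420}{841} e_{2} e_{3}. Why the constraint matters: R and -R act identically through the sandwich — M has trace -\frac{67281}{707281} either way — so only the sign condition on e_{1} e_{3} picks one of the two preimages.


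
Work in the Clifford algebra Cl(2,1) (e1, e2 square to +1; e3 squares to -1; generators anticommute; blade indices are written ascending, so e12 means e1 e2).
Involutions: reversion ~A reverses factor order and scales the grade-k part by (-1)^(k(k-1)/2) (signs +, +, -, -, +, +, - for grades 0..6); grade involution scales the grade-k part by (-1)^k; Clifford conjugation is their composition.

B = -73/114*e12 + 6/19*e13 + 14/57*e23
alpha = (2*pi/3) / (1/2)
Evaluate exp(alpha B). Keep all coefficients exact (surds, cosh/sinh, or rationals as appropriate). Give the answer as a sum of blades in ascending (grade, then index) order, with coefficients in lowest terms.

B^2 term by term: the squares give (-73/114)^2*(e12)^2 + (6/19)^2*(e13)^2 + (14/57)^2*(e23)^2 = 5329/12996*(-1) + 36/361*(+1) + 196/3249*(+1) = -1/4 (each basis 2-blade squares to minus the product of its generators' squares); cross terms between blades sharing an index anticommute and cancel. So B^2 = -1/4.
B^2 = -1/4 — circular case — the even/odd split gives cos and sin: l = 1/2, alpha*l = 2*pi/3, so exp(alpha B) = cos(2*pi/3) + (sin(2*pi/3)/(1/2))*B = -1/2 + (sqrt(3))*B.
Answer: -1/2 - 73*sqrt(3)/114*e12 + 6*sqrt(3)/19*e13 + 14*sqrt(3)/57*e23


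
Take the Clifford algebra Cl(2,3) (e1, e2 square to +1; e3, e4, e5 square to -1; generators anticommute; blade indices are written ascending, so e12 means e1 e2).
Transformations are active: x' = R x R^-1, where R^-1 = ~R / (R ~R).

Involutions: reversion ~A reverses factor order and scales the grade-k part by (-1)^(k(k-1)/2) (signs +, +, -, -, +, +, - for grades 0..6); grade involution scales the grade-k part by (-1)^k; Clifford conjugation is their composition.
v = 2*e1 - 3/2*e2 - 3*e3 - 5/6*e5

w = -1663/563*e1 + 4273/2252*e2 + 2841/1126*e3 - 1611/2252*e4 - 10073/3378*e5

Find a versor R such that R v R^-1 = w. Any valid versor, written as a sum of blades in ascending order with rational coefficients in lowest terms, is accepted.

R = v + w = -537/563*e1 + 895/2252*e2 - 537/1126*e3 - 1611/2252*e4 - 2148/563*e5 works: the equal norms (-31/9) guarantee its sandwich swaps v into w.
Answer: -537/563*e1 + 895/2252*e2 - 537/1126*e3 - 1611/2252*e4 - 2148/563*e5


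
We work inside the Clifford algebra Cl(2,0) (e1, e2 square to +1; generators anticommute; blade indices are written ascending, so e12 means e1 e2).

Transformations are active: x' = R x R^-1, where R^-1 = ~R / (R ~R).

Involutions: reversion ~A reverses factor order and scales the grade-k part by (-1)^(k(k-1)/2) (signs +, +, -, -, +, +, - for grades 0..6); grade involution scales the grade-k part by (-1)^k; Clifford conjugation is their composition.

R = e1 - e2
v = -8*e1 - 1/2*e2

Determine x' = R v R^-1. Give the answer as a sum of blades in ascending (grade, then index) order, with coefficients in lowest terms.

~R = e1 - e2, and R ~R = 2, so R^-1 = ~R / (2).
R v = -15/2 - 17/2*e12
Answer: 1/2*e1 + 8*e2


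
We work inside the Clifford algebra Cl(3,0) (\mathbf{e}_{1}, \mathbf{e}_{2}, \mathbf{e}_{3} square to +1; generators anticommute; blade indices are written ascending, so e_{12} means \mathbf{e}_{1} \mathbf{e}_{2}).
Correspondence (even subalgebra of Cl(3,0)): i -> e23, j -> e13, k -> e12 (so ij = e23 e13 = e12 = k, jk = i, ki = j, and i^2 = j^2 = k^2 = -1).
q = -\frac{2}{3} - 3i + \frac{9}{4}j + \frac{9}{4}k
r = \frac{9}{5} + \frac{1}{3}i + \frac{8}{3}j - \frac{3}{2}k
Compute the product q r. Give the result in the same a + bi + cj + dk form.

In blades: q = -\frac{2}{3} + \frac{9}{4} e_{12} + \frac{9}{4} e_{13} - 3 e_{23}, r = \frac{9}{5} - \frac{3}{2} e_{12} + \frac{8}{3} e_{13} + \frac{1}{3} e_{23}.
Distribute q over r term by term (generator squares from the signature, products reordered to ascending indices): (-\frac{2}{3})*r = -\frac{6}{5} + e_{12} - \frac{16}{9} e_{13} - \frac{2}{9} e_{23}; (\frac{9}{4} e_{12})*r = \frac{27}{8} + \frac{81}{20} e_{12} + \frac{3}{4} e_{13} - 6 e_{23}; (\frac{9}{4} e_{13})*r = -6 - \frac{3}{4} e_{12} + \frac{81}{20} e_{13} - \frac{27}{8} e_{23}; (-3 e_{23})*r = 1 - 8 e_{12} - \frac{9}{2} e_{13} - \frac{27}{5} e_{23}.
Sum: -\frac{113}{40} - \frac{37}{10} e_{12} - \frac{133}{90} e_{13} - \frac{5399}{360} e_{23}; translating back through the correspondence:
Answer: -\frac{113}{40} - \frac{5399}{360}i - \frac{133}{90}j - \frac{37}{10}k


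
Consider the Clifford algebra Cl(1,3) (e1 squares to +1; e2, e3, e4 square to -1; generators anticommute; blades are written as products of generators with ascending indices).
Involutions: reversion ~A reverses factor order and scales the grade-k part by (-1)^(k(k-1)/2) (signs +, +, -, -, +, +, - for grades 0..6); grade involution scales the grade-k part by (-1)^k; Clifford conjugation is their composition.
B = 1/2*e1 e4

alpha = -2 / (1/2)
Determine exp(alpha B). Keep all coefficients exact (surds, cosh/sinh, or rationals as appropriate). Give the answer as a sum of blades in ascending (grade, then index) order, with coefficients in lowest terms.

B^2 = (1/2)^2*(e1 e4)^2 = 1/4*(+1) = 1/4 (a basis 2-blade squares to minus the product of its generators' squares).
B^2 = 1/4 — hyperbolic case — the even/odd split gives cosh and sinh: l = 1/2, alpha*l = -2, so exp(alpha B) = cosh(-2) + (sinh(-2)/(1/2))*B = cosh(2) + (-2*sinh(2))*B.
Answer: cosh(2) - sinh(2)*e1 e4


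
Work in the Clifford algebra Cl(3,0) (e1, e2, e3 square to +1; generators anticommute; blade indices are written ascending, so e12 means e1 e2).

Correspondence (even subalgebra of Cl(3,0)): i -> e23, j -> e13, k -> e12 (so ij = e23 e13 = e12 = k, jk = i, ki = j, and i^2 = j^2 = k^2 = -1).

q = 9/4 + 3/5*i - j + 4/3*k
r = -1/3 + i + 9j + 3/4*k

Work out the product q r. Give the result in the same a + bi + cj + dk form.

In blades: q = 9/4 + 4/3*e12 - e13 + 3/5*e23, r = -1/3 + 3/4*e12 + 9*e13 + e23.
Distribute q over r term by term (generator squares from the signature, products reordered to ascending indices): (9/4)*r = -3/4 + 27/16*e12 + 81/4*e13 + 9/4*e23; (4/3*e12)*r = -1 - 4/9*e12 + 4/3*e13 - 12*e23; (-e13)*r = 9 + e12 + 1/3*e13 - 3/4*e23; (3/5*e23)*r = -3/5 + 27/5*e12 - 9/20*e13 - 1/5*e23.
Sum: 133/20 + 5503/720*e12 + 322/15*e13 - 107/10*e23; translating back through the correspondence:
Answer: 133/20 - 107/10*i + 322/15*j + 5503/720*k


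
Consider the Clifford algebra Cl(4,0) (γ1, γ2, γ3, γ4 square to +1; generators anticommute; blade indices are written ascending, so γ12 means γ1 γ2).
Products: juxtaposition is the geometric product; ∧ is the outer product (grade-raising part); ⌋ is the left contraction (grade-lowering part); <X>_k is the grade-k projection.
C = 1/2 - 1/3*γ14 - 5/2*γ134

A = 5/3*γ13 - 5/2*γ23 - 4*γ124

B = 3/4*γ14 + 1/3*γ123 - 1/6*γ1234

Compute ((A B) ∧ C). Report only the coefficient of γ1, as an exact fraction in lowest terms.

step 1: 5/6*γ1 - 22/9*γ2 + 2/3*γ3 - 5/12*γ14 - 5/18*γ24 - 31/12*γ34 - 15/8*γ1234
step 2: 5/12*γ1 - 11/9*γ2 + 1/3*γ3 - 5/24*γ14 - 5/36*γ24 - 31/24*γ34 - 22/27*γ124 + 2/9*γ134 - 1015/144*γ1234
Answer: 5/12


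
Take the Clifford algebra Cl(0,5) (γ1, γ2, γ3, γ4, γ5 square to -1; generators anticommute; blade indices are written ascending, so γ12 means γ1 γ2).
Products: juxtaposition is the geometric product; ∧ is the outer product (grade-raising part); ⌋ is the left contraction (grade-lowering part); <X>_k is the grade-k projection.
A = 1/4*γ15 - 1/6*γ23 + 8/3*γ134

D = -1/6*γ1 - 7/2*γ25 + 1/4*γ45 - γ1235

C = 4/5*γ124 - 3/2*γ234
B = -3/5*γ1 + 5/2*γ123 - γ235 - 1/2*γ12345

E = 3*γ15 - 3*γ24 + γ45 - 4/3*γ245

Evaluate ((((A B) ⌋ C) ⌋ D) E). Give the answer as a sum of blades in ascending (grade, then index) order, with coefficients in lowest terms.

step 1: 5/12*γ1 - 19/60*γ5 - 20/3*γ24 - 4/3*γ25 + 8/5*γ34 + 7/20*γ123 - 1/12*γ145 - 1/8*γ234 + 5/8*γ235 - 8/3*γ1245
step 2: 3/16 + 16/3*γ1 + 12/5*γ2 + 10*γ3 - 1/3*γ24
step 3: 8/9 - 1/32*γ1 + 42/5*γ5 - 21/32*γ25 + 3/64*γ45 + 10*γ125 - 12/5*γ135 + 16/3*γ235 - 3/16*γ1235
step 4: -3/64 + 126/5*γ1 + 481/16*γ2 - 36/5*γ3 + 371/40*γ4 + 3/32*γ5 + 63/32*γ12 - 2587/192*γ14 + 8/3*γ15 + 9/16*γ23 + 3781/480*γ24 - 9/64*γ25 + 64/9*γ34 - 311/288*γ45 + 16*γ123 + 323/32*γ124 - 53/20*γ134 + 959/32*γ145 + 16/3*γ234 - 3562/135*γ245 - 16*γ345 + 241/80*γ1234 + 1/24*γ1245 + 9/16*γ1345 - 36/5*γ12345
Answer: -3/64 + 126/5*γ1 + 481/16*γ2 - 36/5*γ3 + 371/40*γ4 + 3/32*γ5 + 63/32*γ12 - 2587/192*γ14 + 8/3*γ15 + 9/16*γ23 + 3781/480*γ24 - 9/64*γ25 + 64/9*γ34 - 311/288*γ45 + 16*γ123 + 323/32*γ124 - 53/20*γ134 + 959/32*γ145 + 16/3*γ234 - 3562/135*γ245 - 16*γ345 + 241/80*γ1234 + 1/24*γ1245 + 9/16*γ1345 - 36/5*γ12345


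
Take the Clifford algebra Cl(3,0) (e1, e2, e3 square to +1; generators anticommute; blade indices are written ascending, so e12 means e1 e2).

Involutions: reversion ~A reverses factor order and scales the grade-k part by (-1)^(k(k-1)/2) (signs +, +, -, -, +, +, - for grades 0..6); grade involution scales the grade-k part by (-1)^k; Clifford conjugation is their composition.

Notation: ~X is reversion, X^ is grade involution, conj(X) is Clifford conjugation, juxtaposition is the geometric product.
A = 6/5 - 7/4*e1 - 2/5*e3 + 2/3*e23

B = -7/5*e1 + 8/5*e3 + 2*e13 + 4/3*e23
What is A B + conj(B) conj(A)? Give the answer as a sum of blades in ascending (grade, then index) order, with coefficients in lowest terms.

first term: 829/900 - 22/25*e1 + 8/5*e2 - 79/50*e3 + 4/3*e12 - 24/25*e13 + 8/5*e23 - 49/15*e123
second term: 829/900 + 22/25*e1 - 8/5*e2 + 79/50*e3 - 4/3*e12 + 24/25*e13 - 8/5*e23 - 49/15*e123
Answer: 829/450 - 98/15*e123


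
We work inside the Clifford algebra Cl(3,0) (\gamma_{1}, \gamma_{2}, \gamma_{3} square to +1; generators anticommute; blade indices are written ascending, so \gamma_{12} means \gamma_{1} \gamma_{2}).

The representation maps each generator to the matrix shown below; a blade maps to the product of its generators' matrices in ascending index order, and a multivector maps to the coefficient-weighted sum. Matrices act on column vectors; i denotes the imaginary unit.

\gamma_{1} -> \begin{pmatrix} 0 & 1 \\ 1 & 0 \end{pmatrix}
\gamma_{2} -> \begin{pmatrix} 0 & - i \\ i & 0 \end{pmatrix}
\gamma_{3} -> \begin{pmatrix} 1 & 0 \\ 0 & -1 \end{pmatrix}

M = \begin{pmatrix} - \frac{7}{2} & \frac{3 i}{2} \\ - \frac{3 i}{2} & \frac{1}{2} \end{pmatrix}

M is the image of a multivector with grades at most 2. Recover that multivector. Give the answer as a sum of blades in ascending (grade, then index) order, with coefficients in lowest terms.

Method: 1, rho(\gamma_{1}), rho(\gamma_{2}), rho(\gamma_{3}) form a trace-orthogonal basis of the 2x2 complex matrices (tr(X Y) = 2 if X = Y, else 0), so M = m0*1 + m1*rho(\gamma_{1}) + m2*rho(\gamma_{2}) + m3*rho(\gamma_{3}) with m0 = tr(M)/2 = - \frac{3}{2}, m1 = tr(M rho(\gamma_{1}))/2 = 0, m2 = tr(M rho(\gamma_{2}))/2 = - \frac{3}{2}, m3 = tr(M rho(\gamma_{3}))/2 = -2.
Multiplying table entries, the bivector images are rho(\gamma_{12}) = i*rho(\gamma_{3}), rho(\gamma_{13}) = -i*rho(\gamma_{2}), rho(\gamma_{23}) = i*rho(\gamma_{1}); with real blade coefficients the real parts of m0..m3 are the coefficients of 1, \gamma_{1}, \gamma_{2}, \gamma_{3} and the imaginary parts give the bivectors (\gamma_{23}: Im m1, \gamma_{13}: -Im m2, \gamma_{12}: Im m3).
Answer: -\frac{3}{2} - \frac{3}{2} \gamma_{2} - 2 \gamma_{3}


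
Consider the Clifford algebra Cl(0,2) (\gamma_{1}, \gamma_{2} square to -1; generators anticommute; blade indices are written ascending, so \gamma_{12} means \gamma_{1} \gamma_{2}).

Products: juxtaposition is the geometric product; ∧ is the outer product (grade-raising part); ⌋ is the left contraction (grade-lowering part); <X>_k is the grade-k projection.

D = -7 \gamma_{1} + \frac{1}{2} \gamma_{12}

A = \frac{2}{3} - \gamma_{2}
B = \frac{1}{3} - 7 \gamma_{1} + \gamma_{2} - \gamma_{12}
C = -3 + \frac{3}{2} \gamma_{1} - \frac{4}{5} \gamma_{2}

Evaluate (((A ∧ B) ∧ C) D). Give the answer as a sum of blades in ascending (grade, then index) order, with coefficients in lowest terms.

step 1: \frac{2}{9} - \frac{14}{3} \gamma_{1} + \frac{1}{3} \gamma_{2} - \frac{23}{3} \gamma_{12}
step 2: -\frac{2}{3} + \frac{43}{3} \gamma_{1} - \frac{53}{45} \gamma_{2} + \frac{787}{30} \gamma_{12}
step 3: \frac{5233}{60} + \frac{367}{90} \gamma_{1} - \frac{954}{5} \gamma_{2} - \frac{386}{45} \gamma_{12}
Answer: \frac{5233}{60} + \frac{367}{90} \gamma_{1} - \frac{954}{5} \gamma_{2} - \frac{386}{45} \gamma_{12}


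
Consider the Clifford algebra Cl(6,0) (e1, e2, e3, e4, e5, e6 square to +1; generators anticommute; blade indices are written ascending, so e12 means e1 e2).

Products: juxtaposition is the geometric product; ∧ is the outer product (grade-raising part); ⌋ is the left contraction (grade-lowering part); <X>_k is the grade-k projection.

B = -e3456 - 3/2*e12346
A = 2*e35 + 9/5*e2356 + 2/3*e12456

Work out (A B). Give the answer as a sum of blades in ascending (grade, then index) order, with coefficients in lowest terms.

step 1: 9/5*e24 - e35 - 2*e46 - 2/3*e123 + 27/10*e145 - 3*e12456
Answer: 9/5*e24 - e35 - 2*e46 - 2/3*e123 + 27/10*e145 - 3*e12456


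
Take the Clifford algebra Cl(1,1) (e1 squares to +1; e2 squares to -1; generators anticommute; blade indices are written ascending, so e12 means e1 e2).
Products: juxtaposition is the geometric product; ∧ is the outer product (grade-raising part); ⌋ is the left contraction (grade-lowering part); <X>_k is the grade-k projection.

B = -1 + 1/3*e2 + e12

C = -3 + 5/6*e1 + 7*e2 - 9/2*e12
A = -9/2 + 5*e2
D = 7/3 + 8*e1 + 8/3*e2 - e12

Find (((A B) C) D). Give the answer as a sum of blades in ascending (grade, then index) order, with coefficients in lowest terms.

step 1: 17/6 + 5*e1 - 13/2*e2 - 9/2*e12
step 2: 737/12 + 433/9*e1 + 247/12*e2 + 247/6*e12
step 3: 15557/36 + 51109/108*e1 - 5963/36*e2 - 187/108*e12
Answer: 15557/36 + 51109/108*e1 - 5963/36*e2 - 187/108*e12


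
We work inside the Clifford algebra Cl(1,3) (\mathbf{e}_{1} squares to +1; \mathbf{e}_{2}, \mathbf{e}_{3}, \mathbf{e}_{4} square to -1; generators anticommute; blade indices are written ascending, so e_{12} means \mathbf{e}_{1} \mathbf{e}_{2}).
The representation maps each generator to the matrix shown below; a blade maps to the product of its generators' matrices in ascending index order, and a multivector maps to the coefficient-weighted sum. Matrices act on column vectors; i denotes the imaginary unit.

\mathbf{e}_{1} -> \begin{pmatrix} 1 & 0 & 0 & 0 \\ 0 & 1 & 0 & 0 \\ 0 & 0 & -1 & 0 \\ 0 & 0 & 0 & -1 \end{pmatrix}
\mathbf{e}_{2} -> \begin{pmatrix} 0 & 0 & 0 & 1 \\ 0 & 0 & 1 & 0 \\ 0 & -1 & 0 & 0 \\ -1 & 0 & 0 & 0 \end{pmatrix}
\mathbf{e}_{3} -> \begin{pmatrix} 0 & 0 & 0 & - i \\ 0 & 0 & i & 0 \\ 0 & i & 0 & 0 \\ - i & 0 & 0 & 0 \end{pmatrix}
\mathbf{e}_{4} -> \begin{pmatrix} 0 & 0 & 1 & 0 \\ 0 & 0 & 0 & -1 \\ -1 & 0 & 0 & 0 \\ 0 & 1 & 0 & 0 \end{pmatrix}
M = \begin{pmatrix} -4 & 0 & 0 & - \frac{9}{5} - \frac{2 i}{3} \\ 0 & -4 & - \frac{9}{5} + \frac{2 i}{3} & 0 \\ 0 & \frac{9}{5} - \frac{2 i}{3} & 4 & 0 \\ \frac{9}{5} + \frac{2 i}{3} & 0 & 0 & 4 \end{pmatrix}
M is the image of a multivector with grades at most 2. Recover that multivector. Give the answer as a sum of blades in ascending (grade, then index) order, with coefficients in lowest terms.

Method: the blade images are trace-orthogonal — tr(rho(e_A) rho(e_B)^-1) = 4 if A = B and 0 otherwise — and rho(e_A)^-1 = (e_A)^2 * rho(e_A) with (e_A)^2 = +1 or -1, so the coefficient of e_A in the preimage is (e_A)^2 * tr(M rho(e_A))/4.
Nonzero projections over blades of grade <= 2: e_{1}: (e_{1})^2 = +1, tr(M rho(e_{1})) = -16, coefficient -4; e_{2}: (e_{2})^2 = -1, tr(M rho(e_{2})) = \frac{36}{5}, coefficient -\frac{9}{5}; e_{13}: (e_{13})^2 = +1, tr(M rho(e_{13})) = \frac{8}{3}, coefficient \frac{2}{3}. Every other blade of grade <= 2 projects to 0.
Answer: -4 e_{1} - \frac{9}{5} e_{2} + \frac{2}{3} e_{13}


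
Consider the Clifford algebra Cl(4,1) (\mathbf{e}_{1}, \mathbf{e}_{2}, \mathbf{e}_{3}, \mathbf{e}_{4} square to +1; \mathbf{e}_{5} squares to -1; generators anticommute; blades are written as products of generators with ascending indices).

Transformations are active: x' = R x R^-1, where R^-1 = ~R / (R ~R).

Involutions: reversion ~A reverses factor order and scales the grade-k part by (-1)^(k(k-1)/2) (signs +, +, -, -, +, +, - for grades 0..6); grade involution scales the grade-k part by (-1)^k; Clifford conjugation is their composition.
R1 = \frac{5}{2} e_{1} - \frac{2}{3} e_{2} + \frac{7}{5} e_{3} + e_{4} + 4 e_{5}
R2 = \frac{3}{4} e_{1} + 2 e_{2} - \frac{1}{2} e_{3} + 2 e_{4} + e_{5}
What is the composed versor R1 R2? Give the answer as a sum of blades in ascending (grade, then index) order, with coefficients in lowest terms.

Distribute over the terms of R1 (each basis-blade product reordered to ascending indices, repeated generators contracted through their squares):
(\frac{5}{2} e_{1}) R2 = \frac{15}{8} + 5 e_{1} e_{2} - \frac{5}{4} e_{1} e_{3} + 5 e_{1} e_{4} + \frac{5}{2} e_{1} e_{5}
(-\frac{2}{3} e_{2}) R2 = -\frac{4}{3} + \frac{1}{2} e_{1} e_{2} + \frac{1}{3} e_{2} e_{3} - \frac{4}{3} e_{2} e_{4} - \frac{2}{3} e_{2} e_{5}
(\frac{7}{5} e_{3}) R2 = -\frac{7}{10} - \frac{21}{20} e_{1} e_{3} - \frac{14}{5} e_{2} e_{3} + \frac{14}{5} e_{3} e_{4} + \frac{7}{5} e_{3} e_{5}
(e_{4}) R2 = 2 - \frac{3}{4} e_{1} e_{4} - 2 e_{2} e_{4} + \frac{1}{2} e_{3} e_{4} + e_{4} e_{5}
(4 e_{5}) R2 = -4 - 3 e_{1} e_{5} - 8 e_{2} e_{5} + 2 e_{3} e_{5} - 8 e_{4} e_{5}
Summing the partial products and collecting blades:
Answer: -\frac{259}{120} + \frac{11}{2} e_{1} e_{2} - \frac{23}{10} e_{1} e_{3} + \frac{17}{4} e_{1} e_{4} - \frac{1}{2} e_{1} e_{5} - \frac{37}{15} e_{2} e_{3} - \frac{10}{3} e_{2} e_{4} - \frac{26}{3} e_{2} e_{5} + \frac{33}{10} e_{3} e_{4} + \frac{17}{5} e_{3} e_{5} - 7 e_{4} e_{5}


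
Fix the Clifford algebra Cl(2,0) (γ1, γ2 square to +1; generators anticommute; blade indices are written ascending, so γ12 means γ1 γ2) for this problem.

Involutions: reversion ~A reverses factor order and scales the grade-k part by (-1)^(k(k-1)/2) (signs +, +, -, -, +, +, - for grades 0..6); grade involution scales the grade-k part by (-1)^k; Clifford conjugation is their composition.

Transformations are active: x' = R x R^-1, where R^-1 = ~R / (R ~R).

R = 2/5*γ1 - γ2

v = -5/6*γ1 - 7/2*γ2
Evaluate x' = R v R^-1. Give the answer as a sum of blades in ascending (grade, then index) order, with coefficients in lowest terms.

~R = 2/5*γ1 - γ2, and R ~R = 29/25, so R^-1 = ~R / (29/25).
R v = 19/6 - 67/30*γ12
Answer: 175/58*γ1 - 341/174*γ2


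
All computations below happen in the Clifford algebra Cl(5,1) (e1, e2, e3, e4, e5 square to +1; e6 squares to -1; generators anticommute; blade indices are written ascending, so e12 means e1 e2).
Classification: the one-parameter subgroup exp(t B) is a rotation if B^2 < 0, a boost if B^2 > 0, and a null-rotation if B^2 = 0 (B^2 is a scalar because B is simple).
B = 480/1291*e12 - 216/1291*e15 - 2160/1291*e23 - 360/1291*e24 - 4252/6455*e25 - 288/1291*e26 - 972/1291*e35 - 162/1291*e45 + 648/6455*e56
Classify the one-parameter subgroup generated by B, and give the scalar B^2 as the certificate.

B^2 term by term: the squares give (480/1291)^2*(e12)^2 + (-216/1291)^2*(e15)^2 + (-2160/1291)^2*(e23)^2 + (-360/1291)^2*(e24)^2 + (-4252/6455)^2*(e25)^2 + (-288/1291)^2*(e26)^2 + (-972/1291)^2*(e35)^2 + (-162/1291)^2*(e45)^2 + (648/6455)^2*(e56)^2 = 230400/1666681*(-1) + 46656/1666681*(-1) + 4665600/1666681*(-1) + 129600/1666681*(-1) + 18079504/41667025*(-1) + 82944/1666681*(+1) + 944784/1666681*(-1) + 26244/1666681*(-1) + 419904/41667025*(+1) = -4 (each basis 2-blade squares to minus the product of its generators' squares); cross terms between blades sharing an index anticommute and cancel; the commuting (index-disjoint) pairs give grade-4 terms 2*c*c'*(blade product), which cancel blade by blade — e1235: -933120/1666681 + 933120/1666681 = 0; e1245: -155520/1666681 + 155520/1666681 = 0; e1256: 124416/1666681 - 124416/1666681 = 0; e2345: 699840/1666681 - 699840/1666681 = 0; e2356: -559872/1666681 + 559872/1666681 = 0; e2456: -93312/1666681 + 93312/1666681 = 0 — confirming B is simple. So B^2 = -4.
Answer: rotation, certificate B^2 = -4. The invariant at work: B^2 = -4 is unchanged by conjugation, hence its sign classifies the subgroup whatever basis B is written in.


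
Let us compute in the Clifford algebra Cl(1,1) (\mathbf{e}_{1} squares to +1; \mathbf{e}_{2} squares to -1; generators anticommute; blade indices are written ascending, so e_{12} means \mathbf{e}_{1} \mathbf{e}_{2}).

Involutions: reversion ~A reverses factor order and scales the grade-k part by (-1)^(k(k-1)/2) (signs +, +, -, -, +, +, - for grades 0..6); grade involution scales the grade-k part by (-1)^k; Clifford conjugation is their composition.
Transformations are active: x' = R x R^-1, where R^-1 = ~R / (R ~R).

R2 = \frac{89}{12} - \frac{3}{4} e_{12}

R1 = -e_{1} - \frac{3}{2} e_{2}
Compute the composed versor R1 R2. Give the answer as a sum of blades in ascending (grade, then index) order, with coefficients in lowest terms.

Distribute over the terms of R1 (each basis-blade product reordered to ascending indices, repeated generators contracted through their squares):
(-e_{1}) R2 = -\frac{89}{12} e_{1} + \frac{3}{4} e_{2}
(-\frac{3}{2} e_{2}) R2 = \frac{9}{8} e_{1} - \frac{89}{8} e_{2}
Summing the partial products and collecting blades:
Answer: -\frac{151}{24} e_{1} - \frac{83}{8} e_{2}


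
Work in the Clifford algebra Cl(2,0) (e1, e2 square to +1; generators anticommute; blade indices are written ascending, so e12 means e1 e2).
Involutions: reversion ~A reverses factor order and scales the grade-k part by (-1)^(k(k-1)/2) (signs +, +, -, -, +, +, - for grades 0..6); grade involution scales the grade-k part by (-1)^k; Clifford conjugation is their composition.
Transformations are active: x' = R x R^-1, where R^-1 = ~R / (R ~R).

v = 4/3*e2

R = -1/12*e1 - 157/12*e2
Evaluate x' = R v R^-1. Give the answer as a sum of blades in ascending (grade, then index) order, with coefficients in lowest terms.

~R = -1/12*e1 - 157/12*e2, and R ~R = 12325/72, so R^-1 = ~R / (12325/72).
R v = -157/9 - 1/9*e12
Answer: 628/36975*e1 + 16432/12325*e2


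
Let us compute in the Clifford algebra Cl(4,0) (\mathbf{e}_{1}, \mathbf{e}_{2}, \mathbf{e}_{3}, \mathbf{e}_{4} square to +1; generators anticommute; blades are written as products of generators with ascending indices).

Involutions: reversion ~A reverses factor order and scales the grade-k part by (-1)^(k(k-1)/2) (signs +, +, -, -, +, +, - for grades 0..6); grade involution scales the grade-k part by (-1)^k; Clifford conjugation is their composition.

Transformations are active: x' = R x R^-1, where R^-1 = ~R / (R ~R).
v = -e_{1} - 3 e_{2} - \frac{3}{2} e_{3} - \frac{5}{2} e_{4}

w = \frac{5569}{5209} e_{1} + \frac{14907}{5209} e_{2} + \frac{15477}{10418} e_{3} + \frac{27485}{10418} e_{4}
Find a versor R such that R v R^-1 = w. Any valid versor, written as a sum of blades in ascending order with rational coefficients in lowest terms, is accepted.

Equal squares first: v^2 = w^2 = \frac{37}{2}. Then v + w = \frac{360}{5209} e_{1} - \frac{720}{5209} e_{2} - \frac{75}{5209} e_{3} + \frac{720}{5209} e_{4} is a versor taking v to w, provided it is invertible.
Answer: \frac{360}{5209} e_{1} - \frac{720}{5209} e_{2} - \frac{75}{5209} e_{3} + \frac{720}{5209} e_{4}


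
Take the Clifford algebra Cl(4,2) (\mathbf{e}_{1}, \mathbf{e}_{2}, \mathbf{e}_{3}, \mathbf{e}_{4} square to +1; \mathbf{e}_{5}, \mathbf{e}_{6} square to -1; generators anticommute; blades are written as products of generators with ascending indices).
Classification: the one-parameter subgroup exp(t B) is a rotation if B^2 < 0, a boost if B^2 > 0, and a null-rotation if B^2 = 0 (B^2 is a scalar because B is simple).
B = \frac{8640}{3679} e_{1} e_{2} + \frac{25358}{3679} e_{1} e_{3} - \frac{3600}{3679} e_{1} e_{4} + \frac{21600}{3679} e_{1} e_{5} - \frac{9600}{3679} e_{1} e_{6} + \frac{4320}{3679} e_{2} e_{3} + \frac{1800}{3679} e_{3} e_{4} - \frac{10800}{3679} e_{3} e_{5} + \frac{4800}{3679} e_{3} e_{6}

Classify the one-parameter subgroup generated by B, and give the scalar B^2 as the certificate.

B^2 term by term: the squares give (\frac{8640}{3679})^2*(e_{1} e_{2})^2 + (\frac{25358}{3679})^2*(e_{1} e_{3})^2 + (-\frac{3600}{3679})^2*(e_{1} e_{4})^2 + (\frac{21600}{3679})^2*(e_{1} e_{5})^2 + (-\frac{9600}{3679})^2*(e_{1} e_{6})^2 + (\frac{4320}{3679})^2*(e_{2} e_{3})^2 + (\frac{1800}{3679})^2*(e_{3} e_{4})^2 + (-\frac{10800}{3679})^2*(e_{3} e_{5})^2 + (\frac{4800}{3679})^2*(e_{3} e_{6})^2 = \frac{74649600}{13535041}*(-1) + \frac{643028164}{13535041}*(-1) + \frac{12960000}{13535041}*(-1) + \frac{466560000}{13535041}*(+1) + \frac{92160000}{13535041}*(+1) + \frac{18662400}{13535041}*(-1) + \frac{3240000}{13535041}*(-1) + \frac{116640000}{13535041}*(+1) + \frac{23040000}{13535041}*(+1) = -4 (each basis 2-blade squares to minus the product of its generators' squares); cross terms between blades sharing an index anticommute and cancel; the commuting (index-disjoint) pairs give grade-4 terms 2*c*c'*(blade product), which cancel blade by blade — e_{1} e_{2} e_{3} e_{4}: \frac{31104000}{13535041} - \frac{31104000}{13535041} = 0; e_{1} e_{2} e_{3} e_{5}: -\frac{186624000}{13535041} + \frac{186624000}{13535041} = 0; e_{1} e_{2} e_{3} e_{6}: \frac{82944000}{13535041} - \frac{82944000}{13535041} = 0; e_{1} e_{3} e_{4} e_{5}: -\frac{77760000}{13535041} + \frac{77760000}{13535041} = 0; e_{1} e_{3} e_{4} e_{6}: \frac{34560000}{13535041} - \frac{34560000}{13535041} = 0; e_{1} e_{3} e_{5} e_{6}: -\frac{207360000}{13535041} + \frac{207360000}{13535041} = 0 — confirming B is simple. So B^2 = -4.
Answer: rotation, certificate B^2 = -4. No conjugation can change B^2 = -4; the sign gives the class.
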